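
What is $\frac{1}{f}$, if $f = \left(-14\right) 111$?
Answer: $- \frac{1}{1554} \approx -0.0006435$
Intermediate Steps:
$f = -1554$
$\frac{1}{f} = \frac{1}{-1554} = - \frac{1}{1554}$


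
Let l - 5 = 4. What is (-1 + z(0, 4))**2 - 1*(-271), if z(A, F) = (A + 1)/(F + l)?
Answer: 45943/169 ≈ 271.85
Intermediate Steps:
l = 9 (l = 5 + 4 = 9)
z(A, F) = (1 + A)/(9 + F) (z(A, F) = (A + 1)/(F + 9) = (1 + A)/(9 + F))
(-1 + z(0, 4))**2 - 1*(-271) = (-1 + (1 + 0)/(9 + 4))**2 - 1*(-271) = (-1 + 1/13)**2 + 271 = (-12/13)**2 + 271 = 144/169 + 271 = 45943/169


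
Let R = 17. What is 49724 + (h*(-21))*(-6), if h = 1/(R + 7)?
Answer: 198917/4 ≈ 49729.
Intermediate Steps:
h = 1/24 (h = 1/(17 + 7) = 1/24 ≈ 0.041667)
49724 + (h*(-21))*(-6) = 49724 + ((1/24)*(-21))*(-6) = 49724 - 7/8*(-6) = 49724 + 21/4 = 198917/4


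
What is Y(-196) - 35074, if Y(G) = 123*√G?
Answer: -35074 + 1722*I ≈ -35074.0 + 1722.0*I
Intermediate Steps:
Y(-196) - 35074 = 123*√(-196) - 35074 = 123*(14*I) - 35074 = 1722*I - 35074 = -35074 + 1722*I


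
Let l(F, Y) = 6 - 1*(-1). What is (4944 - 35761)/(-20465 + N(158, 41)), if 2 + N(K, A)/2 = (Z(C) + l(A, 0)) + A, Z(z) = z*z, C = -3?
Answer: 30817/20355 ≈ 1.5140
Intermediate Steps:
l(F, Y) = 7 (l(F, Y) = 6 + 1 = 7)
Z(z) = z**2
N(K, A) = 28 + 2*A (N(K, A) = -4 + 2*(((-3)**2 + 7) + A) = -4 + 2*((9 + 7) + A) = -4 + 2*(16 + A) = -4 + (32 + 2*A) = 28 + 2*A)
(4944 - 35761)/(-20465 + N(158, 41)) = (4944 - 35761)/(-20465 + (28 + 2*41)) = -30817/(-20465 + (28 + 82)) = -30817/(-20465 + 110) = -30817/(-20355) = -30817*(-1/20355) = 30817/20355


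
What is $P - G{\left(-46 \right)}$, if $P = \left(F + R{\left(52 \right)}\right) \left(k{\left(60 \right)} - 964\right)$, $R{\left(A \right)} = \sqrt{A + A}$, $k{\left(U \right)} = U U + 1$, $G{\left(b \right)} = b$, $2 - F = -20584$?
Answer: $54285328 + 5274 \sqrt{26} \approx 5.4312 \cdot 10^{7}$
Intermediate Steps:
$F = 20586$ ($F = 2 - -20584 = 2 + 20584 = 20586$)
$k{\left(U \right)} = 1 + U^{2}$ ($k{\left(U \right)} = U^{2} + 1 = 1 + U^{2}$)
$R{\left(A \right)} = \sqrt{2} \sqrt{A}$ ($R{\left(A \right)} = \sqrt{2 A} = \sqrt{2} \sqrt{A}$)
$P = 54285282 + 5274 \sqrt{26}$ ($P = \left(20586 + \sqrt{2} \sqrt{52}\right) \left(\left(1 + 60^{2}\right) - 964\right) = \left(20586 + \sqrt{2} \cdot 2 \sqrt{13}\right) \left(\left(1 + 3600\right) - 964\right) = \left(20586 + 2 \sqrt{26}\right) \left(3601 - 964\right) = \left(20586 + 2 \sqrt{26}\right) 2637 = 54285282 + 5274 \sqrt{26} \approx 5.4312 \cdot 10^{7}$)
$P - G{\left(-46 \right)} = \left(54285282 + 5274 \sqrt{26}\right) - -46 = \left(54285282 + 5274 \sqrt{26}\right) + 46 = 54285328 + 5274 \sqrt{26}$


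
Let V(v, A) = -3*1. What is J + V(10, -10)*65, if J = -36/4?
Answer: -204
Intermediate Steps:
V(v, A) = -3
J = -9 (J = -36*¼ = -9)
J + V(10, -10)*65 = -9 - 3*65 = -9 - 195 = -204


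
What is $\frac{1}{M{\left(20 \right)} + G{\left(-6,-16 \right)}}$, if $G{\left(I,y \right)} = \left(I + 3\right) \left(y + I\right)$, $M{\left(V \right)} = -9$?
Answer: $\frac{1}{57} \approx 0.017544$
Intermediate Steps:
$G{\left(I,y \right)} = \left(3 + I\right) \left(I + y\right)$
$\frac{1}{M{\left(20 \right)} + G{\left(-6,-16 \right)}} = \frac{1}{-9 + \left(\left(-6\right)^{2} + 3 \left(-6\right) + 3 \left(-16\right) - -96\right)} = \frac{1}{-9 + \left(36 - 18 - 48 + 96\right)} = \frac{1}{-9 + 66} = \frac{1}{57}$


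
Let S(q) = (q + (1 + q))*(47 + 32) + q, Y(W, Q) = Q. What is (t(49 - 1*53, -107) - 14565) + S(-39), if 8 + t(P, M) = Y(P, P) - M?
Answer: -20592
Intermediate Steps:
t(P, M) = -8 + P - M (t(P, M) = -8 + (P - M) = -8 + P - M)
S(q) = 79 + 159*q (S(q) = (1 + 2*q)*79 + q = (79 + 158*q) + q = 79 + 159*q)
(t(49 - 1*53, -107) - 14565) + S(-39) = ((-8 + (49 - 1*53) - 1*(-107)) - 14565) + (79 + 159*(-39)) = ((-8 + (49 - 53) + 107) - 14565) + (79 - 6201) = ((-8 - 4 + 107) - 14565) - 6122 = (95 - 14565) - 6122 = -14470 - 6122 = -20592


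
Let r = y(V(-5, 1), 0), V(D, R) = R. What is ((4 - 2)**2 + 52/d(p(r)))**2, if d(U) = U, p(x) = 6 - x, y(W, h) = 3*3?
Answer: 1600/9 ≈ 177.78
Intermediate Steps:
y(W, h) = 9
r = 9
((4 - 2)**2 + 52/d(p(r)))**2 = ((4 - 2)**2 + 52/(6 - 1*9))**2 = (2**2 + 52/(6 - 9))**2 = (4 + 52/(-3))**2 = (4 + 52*(-1/3))**2 = (4 - 52/3)**2 = (-40/3)**2 = 1600/9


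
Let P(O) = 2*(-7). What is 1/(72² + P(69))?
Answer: 1/5170 ≈ 0.00019342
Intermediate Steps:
P(O) = -14
1/(72² + P(69)) = 1/(72² - 14) = 1/(5184 - 14) = 1/5170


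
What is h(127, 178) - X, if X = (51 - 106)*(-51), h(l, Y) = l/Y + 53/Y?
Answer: -249555/89 ≈ -2804.0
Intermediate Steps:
h(l, Y) = 53/Y + l/Y
X = 2805 (X = -55*(-51) = 2805)
h(127, 178) - X = (53 + 127)/178 - 1*2805 = (1/178)*180 - 2805 = 90/89 - 2805 = -249555/89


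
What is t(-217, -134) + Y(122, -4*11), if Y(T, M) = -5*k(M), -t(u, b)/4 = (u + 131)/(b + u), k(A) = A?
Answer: 76876/351 ≈ 219.02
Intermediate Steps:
t(u, b) = -4*(131 + u)/(b + u) (t(u, b) = -4*(u + 131)/(b + u) = -4*(131 + u)/(b + u))
Y(T, M) = -5*M
t(-217, -134) + Y(122, -4*11) = 4*(-131 - 1*(-217))/(-134 - 217) - (-20)*11 = 4*(-131 + 217)/(-351) - 5*(-44) = 4*(-1/351)*86 + 220 = -344/351 + 220 = 76876/351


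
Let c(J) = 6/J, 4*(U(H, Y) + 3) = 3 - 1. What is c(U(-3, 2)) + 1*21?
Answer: 93/5 ≈ 18.600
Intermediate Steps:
U(H, Y) = -5/2 (U(H, Y) = -3 + (3 - 1)/4 = -3 + (¼)*2 = -3 + ½ = -5/2)
c(U(-3, 2)) + 1*21 = 6/(-5/2) + 1*21 = 6*(-⅖) + 21 = -12/5 + 21 = 93/5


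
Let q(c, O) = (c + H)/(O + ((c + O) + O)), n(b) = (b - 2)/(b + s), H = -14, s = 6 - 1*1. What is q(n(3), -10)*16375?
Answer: 1817625/239 ≈ 7605.1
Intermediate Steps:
s = 5 (s = 6 - 1 = 5)
n(b) = (-2 + b)/(5 + b) (n(b) = (b - 2)/(b + 5) = (-2 + b)/(5 + b))
q(c, O) = (-14 + c)/(c + 3*O) (q(c, O) = (c - 14)/(O + ((c + O) + O)) = (-14 + c)/(O + ((O + c) + O)) = (-14 + c)/(O + (c + 2*O)) = (-14 + c)/(c + 3*O))
q(n(3), -10)*16375 = ((-14 + (-2 + 3)/(5 + 3))/((-2 + 3)/(5 + 3) + 3*(-10)))*16375 = ((-14 + 1/8)/(1/8 - 30))*16375 = (-111/8/(-239/8))*16375 = -8/239*(-111/8)*16375 = (111/239)*16375 = 1817625/239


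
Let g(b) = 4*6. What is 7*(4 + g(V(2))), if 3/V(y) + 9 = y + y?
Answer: 196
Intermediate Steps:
V(y) = 3/(-9 + 2*y) (V(y) = 3/(-9 + (y + y)) = 3/(-9 + 2*y))
g(b) = 24
7*(4 + g(V(2))) = 7*(4 + 24) = 7*28 = 196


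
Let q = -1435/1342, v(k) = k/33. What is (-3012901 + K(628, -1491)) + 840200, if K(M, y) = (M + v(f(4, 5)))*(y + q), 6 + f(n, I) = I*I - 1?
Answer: -22958854230/7381 ≈ -3.1105e+6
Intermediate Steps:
f(n, I) = -7 + I² (f(n, I) = -6 + (I*I - 1) = -6 + (I² - 1) = -6 + (-1 + I²) = -7 + I²)
v(k) = k/33 (v(k) = k*(1/33) = k/33)
q = -1435/1342 (q = -1435*1/1342 = -1435/1342 ≈ -1.0693)
K(M, y) = (-1435/1342 + y)*(6/11 + M) (K(M, y) = (M + (-7 + 5²)/33)*(y - 1435/1342) = (M + (-7 + 25)/33)*(-1435/1342 + y) = (M + (1/33)*18)*(-1435/1342 + y) = (M + 6/11)*(-1435/1342 + y) = (6/11 + M)*(-1435/1342 + y) = (-1435/1342 + y)*(6/11 + M))
(-3012901 + K(628, -1491)) + 840200 = (-3012901 + (-4305/7381 - 1435/1342*628 + (6/11)*(-1491) + 628*(-1491))) + 840200 = (-3012901 + (-4305/7381 - 450590/671 - 8946/11 - 936348)) + 840200 = (-3012901 - 6922148149/7381) + 840200 = -29160370430/7381 + 840200 = -22958854230/7381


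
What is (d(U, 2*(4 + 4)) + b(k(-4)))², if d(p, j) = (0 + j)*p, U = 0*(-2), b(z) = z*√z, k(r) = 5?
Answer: 125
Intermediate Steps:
b(z) = z^(3/2)
U = 0
d(p, j) = j*p
(d(U, 2*(4 + 4)) + b(k(-4)))² = ((2*(4 + 4))*0 + 5^(3/2))² = ((2*8)*0 + 5*√5)² = (16*0 + 5*√5)² = (0 + 5*√5)² = (5*√5)² = 125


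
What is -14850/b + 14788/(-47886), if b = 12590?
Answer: -44864401/30144237 ≈ -1.4883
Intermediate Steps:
-14850/b + 14788/(-47886) = -14850/12590 + 14788/(-47886) = -14850*1/12590 + 14788*(-1/47886) = -1485/1259 - 7394/23943 = -44864401/30144237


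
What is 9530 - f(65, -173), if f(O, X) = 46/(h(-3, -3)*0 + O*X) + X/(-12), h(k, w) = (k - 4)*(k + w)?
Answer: 1284033367/134940 ≈ 9515.6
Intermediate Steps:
h(k, w) = (-4 + k)*(k + w)
f(O, X) = -X/12 + 46/(O*X) (f(O, X) = 46/(((-3)**2 - 4*(-3) - 4*(-3) - 3*(-3))*0 + O*X) + X/(-12) = 46/((9 + 12 + 12 + 9)*0 + O*X) + X*(-1/12) = 46/(42*0 + O*X) - X/12 = 46/(0 + O*X) - X/12 = 46/((O*X)) - X/12 = 46*(1/(O*X)) - X/12 = 46/(O*X) - X/12 = -X/12 + 46/(O*X))
9530 - f(65, -173) = 9530 - (-1/12*(-173) + 46/(65*(-173))) = 9530 - (173/12 + 46*(1/65)*(-1/173)) = 9530 - (173/12 - 46/11245) = 9530 - 1*1944833/134940 = 9530 - 1944833/134940 = 1284033367/134940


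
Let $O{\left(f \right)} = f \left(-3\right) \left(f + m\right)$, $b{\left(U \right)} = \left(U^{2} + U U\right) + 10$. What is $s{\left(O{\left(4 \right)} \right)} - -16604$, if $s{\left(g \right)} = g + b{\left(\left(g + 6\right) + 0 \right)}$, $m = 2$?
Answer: $25254$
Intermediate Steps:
$b{\left(U \right)} = 10 + 2 U^{2}$ ($b{\left(U \right)} = \left(U^{2} + U^{2}\right) + 10 = 2 U^{2} + 10 = 10 + 2 U^{2}$)
$O{\left(f \right)} = - 3 f \left(2 + f\right)$ ($O{\left(f \right)} = f \left(-3\right) \left(f + 2\right) = - 3 f \left(2 + f\right)$)
$s{\left(g \right)} = 10 + g + 2 \left(6 + g\right)^{2}$ ($s{\left(g \right)} = g + \left(10 + 2 \left(\left(g + 6\right) + 0\right)^{2}\right) = g + \left(10 + 2 \left(\left(6 + g\right) + 0\right)^{2}\right) = g + \left(10 + 2 \left(6 + g\right)^{2}\right) = 10 + g + 2 \left(6 + g\right)^{2}$)
$s{\left(O{\left(4 \right)} \right)} - -16604 = \left(10 - 12 \left(2 + 4\right) + 2 \left(6 - 12 \left(2 + 4\right)\right)^{2}\right) - -16604 = \left(10 - 12 \cdot 6 + 2 \left(6 - 12 \cdot 6\right)^{2}\right) + 16604 = \left(10 - 72 + 2 \left(6 - 72\right)^{2}\right) + 16604 = \left(10 - 72 + 2 \left(-66\right)^{2}\right) + 16604 = \left(10 - 72 + 2 \cdot 4356\right) + 16604 = \left(10 - 72 + 8712\right) + 16604 = 8650 + 16604 = 25254$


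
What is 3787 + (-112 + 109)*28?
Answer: 3703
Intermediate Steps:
3787 + (-112 + 109)*28 = 3787 - 3*28 = 3787 - 84 = 3703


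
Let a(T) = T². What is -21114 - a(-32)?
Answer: -22138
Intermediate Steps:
-21114 - a(-32) = -21114 - 1*(-32)² = -21114 - 1*1024 = -21114 - 1024 = -22138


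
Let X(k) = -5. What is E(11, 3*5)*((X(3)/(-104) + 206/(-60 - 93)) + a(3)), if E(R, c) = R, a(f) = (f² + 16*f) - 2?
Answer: 9399511/15912 ≈ 590.72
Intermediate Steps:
a(f) = -2 + f² + 16*f
E(11, 3*5)*((X(3)/(-104) + 206/(-60 - 93)) + a(3)) = 11*((-5/(-104) + 206/(-60 - 93)) + (-2 + 3² + 16*3)) = 11*((-5*(-1/104) + 206/(-153)) + (-2 + 9 + 48)) = 11*((5/104 + 206*(-1/153)) + 55) = 11*((5/104 - 206/153) + 55) = 11*(-20659/15912 + 55) = 11*(854501/15912) = 9399511/15912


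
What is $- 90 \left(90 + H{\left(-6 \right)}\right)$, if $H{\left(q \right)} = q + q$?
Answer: $-7020$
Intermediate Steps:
$H{\left(q \right)} = 2 q$
$- 90 \left(90 + H{\left(-6 \right)}\right) = - 90 \left(90 + 2 \left(-6\right)\right) = - 90 \left(90 - 12\right) = \left(-90\right) 78 = -7020$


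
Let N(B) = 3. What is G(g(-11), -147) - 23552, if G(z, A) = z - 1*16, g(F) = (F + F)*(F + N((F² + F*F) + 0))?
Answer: -23392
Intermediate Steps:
g(F) = 2*F*(3 + F) (g(F) = (F + F)*(F + 3) = (2*F)*(3 + F) = 2*F*(3 + F))
G(z, A) = -16 + z (G(z, A) = z - 16 = -16 + z)
G(g(-11), -147) - 23552 = (-16 + 2*(-11)*(3 - 11)) - 23552 = (-16 + 2*(-11)*(-8)) - 23552 = (-16 + 176) - 23552 = 160 - 23552 = -23392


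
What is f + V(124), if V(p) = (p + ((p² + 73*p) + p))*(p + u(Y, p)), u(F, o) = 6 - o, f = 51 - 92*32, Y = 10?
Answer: 145163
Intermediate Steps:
f = -2893 (f = 51 - 2944 = -2893)
V(p) = 6*p² + 450*p (V(p) = (p + ((p² + 73*p) + p))*(p + (6 - p)) = (p + (p² + 74*p))*6 = (p² + 75*p)*6 = 6*p² + 450*p)
f + V(124) = -2893 + 6*124*(75 + 124) = -2893 + 6*124*199 = -2893 + 148056 = 145163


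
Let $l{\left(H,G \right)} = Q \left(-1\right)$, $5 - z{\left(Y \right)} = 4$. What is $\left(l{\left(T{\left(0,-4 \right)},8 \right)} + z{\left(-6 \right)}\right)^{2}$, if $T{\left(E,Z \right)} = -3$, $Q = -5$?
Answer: $36$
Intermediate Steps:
$z{\left(Y \right)} = 1$ ($z{\left(Y \right)} = 5 - 4 = 1$)
$l{\left(H,G \right)} = 5$ ($l{\left(H,G \right)} = \left(-5\right) \left(-1\right) = 5$)
$\left(l{\left(T{\left(0,-4 \right)},8 \right)} + z{\left(-6 \right)}\right)^{2} = \left(5 + 1\right)^{2} = 6^{2} = 36$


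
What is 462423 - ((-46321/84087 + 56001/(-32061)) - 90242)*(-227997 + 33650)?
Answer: -15760530326929246651/898637769 ≈ -1.7538e+10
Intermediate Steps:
462423 - ((-46321/84087 + 56001/(-32061)) - 90242)*(-227997 + 33650) = 462423 - ((-46321*1/84087 + 56001*(-1/32061)) - 90242)*(-194347) = 462423 - ((-46321/84087 - 18667/10687) - 90242)*(-194347) = 462423 - (-2064684556/898637769 - 90242)*(-194347) = 462423 - (-81096934234654)*(-194347)/898637769 = 462423 - 1*15760945877702300938/898637769 = 462423 - 15760945877702300938/898637769 = -15760530326929246651/898637769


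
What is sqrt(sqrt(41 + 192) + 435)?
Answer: sqrt(435 + sqrt(233)) ≈ 21.219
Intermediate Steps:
sqrt(sqrt(41 + 192) + 435) = sqrt(sqrt(233) + 435) = sqrt(435 + sqrt(233))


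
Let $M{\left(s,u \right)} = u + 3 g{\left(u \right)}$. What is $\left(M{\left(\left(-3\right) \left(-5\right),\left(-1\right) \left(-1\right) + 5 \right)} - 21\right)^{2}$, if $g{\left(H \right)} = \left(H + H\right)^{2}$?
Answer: $173889$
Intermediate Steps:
$g{\left(H \right)} = 4 H^{2}$ ($g{\left(H \right)} = \left(2 H\right)^{2} = 4 H^{2}$)
$M{\left(s,u \right)} = u + 12 u^{2}$ ($M{\left(s,u \right)} = u + 3 \cdot 4 u^{2} = u + 12 u^{2}$)
$\left(M{\left(\left(-3\right) \left(-5\right),\left(-1\right) \left(-1\right) + 5 \right)} - 21\right)^{2} = \left(\left(\left(-1\right) \left(-1\right) + 5\right) \left(1 + 12 \left(\left(-1\right) \left(-1\right) + 5\right)\right) - 21\right)^{2} = \left(\left(1 + 5\right) \left(1 + 12 \left(1 + 5\right)\right) - 21\right)^{2} = \left(6 \left(1 + 12 \cdot 6\right) - 21\right)^{2} = \left(6 \left(1 + 72\right) - 21\right)^{2} = \left(6 \cdot 73 - 21\right)^{2} = \left(438 - 21\right)^{2} = 417^{2} = 173889$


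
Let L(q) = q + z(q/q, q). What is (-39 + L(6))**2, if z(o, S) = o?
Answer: 1024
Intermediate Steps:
L(q) = 1 + q (L(q) = q + q/q = q + 1 = 1 + q)
(-39 + L(6))**2 = (-39 + (1 + 6))**2 = (-39 + 7)**2 = (-32)**2 = 1024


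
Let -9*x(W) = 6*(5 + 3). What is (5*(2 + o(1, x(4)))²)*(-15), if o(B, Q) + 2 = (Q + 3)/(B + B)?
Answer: -1225/12 ≈ -102.08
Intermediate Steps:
x(W) = -16/3 (x(W) = -2*(5 + 3)/3 = -2*8/3 = -⅑*48 = -16/3)
o(B, Q) = -2 + (3 + Q)/(2*B) (o(B, Q) = -2 + (Q + 3)/(B + B) = -2 + (3 + Q)/((2*B)) = -2 + (3 + Q)*(1/(2*B)) = -2 + (3 + Q)/(2*B))
(5*(2 + o(1, x(4)))²)*(-15) = (5*(2 + (½)*(3 - 16/3 - 4*1)/1)²)*(-15) = (5*(2 + (½)*1*(3 - 16/3 - 4))²)*(-15) = (5*(2 + (½)*1*(-19/3))²)*(-15) = (5*(2 - 19/6)²)*(-15) = (5*(-7/6)²)*(-15) = (5*(49/36))*(-15) = (245/36)*(-15) = -1225/12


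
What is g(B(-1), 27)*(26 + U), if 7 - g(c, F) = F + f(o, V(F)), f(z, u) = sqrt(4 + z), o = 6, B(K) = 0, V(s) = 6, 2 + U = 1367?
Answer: -27820 - 1391*sqrt(10) ≈ -32219.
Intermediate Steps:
U = 1365 (U = -2 + 1367 = 1365)
g(c, F) = 7 - F - sqrt(10) (g(c, F) = 7 - (F + sqrt(4 + 6)) = 7 - (F + sqrt(10)) = 7 + (-F - sqrt(10)) = 7 - F - sqrt(10))
g(B(-1), 27)*(26 + U) = (7 - 1*27 - sqrt(10))*(26 + 1365) = (7 - 27 - sqrt(10))*1391 = (-20 - sqrt(10))*1391 = -27820 - 1391*sqrt(10)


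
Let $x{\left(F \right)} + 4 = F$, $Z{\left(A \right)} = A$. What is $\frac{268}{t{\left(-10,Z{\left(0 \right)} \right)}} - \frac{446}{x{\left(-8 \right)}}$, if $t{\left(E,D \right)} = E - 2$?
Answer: $\frac{89}{6} \approx 14.833$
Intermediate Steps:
$x{\left(F \right)} = -4 + F$
$t{\left(E,D \right)} = -2 + E$
$\frac{268}{t{\left(-10,Z{\left(0 \right)} \right)}} - \frac{446}{x{\left(-8 \right)}} = \frac{268}{-2 - 10} - \frac{446}{-4 - 8} = \frac{268}{-12} - \frac{446}{-12} = 268 \left(- \frac{1}{12}\right) - - \frac{223}{6} = - \frac{67}{3} + \frac{223}{6} = \frac{89}{6}$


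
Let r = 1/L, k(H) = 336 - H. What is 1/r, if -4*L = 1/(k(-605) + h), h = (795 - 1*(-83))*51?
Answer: -1/182876 ≈ -5.4682e-6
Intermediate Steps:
h = 44778 (h = (795 + 83)*51 = 878*51 = 44778)
L = -1/182876 (L = -1/(4*((336 - 1*(-605)) + 44778)) = -1/(4*((336 + 605) + 44778)) = -1/(4*(941 + 44778)) = -¼/45719 = -¼*1/45719 = -1/182876 ≈ -5.4682e-6)
r = -182876 (r = 1/(-1/182876) = -182876)
1/r = 1/(-182876) = -1/182876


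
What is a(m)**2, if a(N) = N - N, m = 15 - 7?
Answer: 0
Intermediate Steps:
m = 8
a(N) = 0
a(m)**2 = 0**2 = 0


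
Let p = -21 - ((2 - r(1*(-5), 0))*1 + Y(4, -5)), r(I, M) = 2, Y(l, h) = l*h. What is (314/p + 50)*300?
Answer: -79200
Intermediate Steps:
Y(l, h) = h*l
p = -1 (p = -21 - ((2 - 1*2)*1 - 5*4) = -21 - ((2 - 2)*1 - 20) = -21 - (0*1 - 20) = -21 - (0 - 20) = -21 - 1*(-20) = -21 + 20 = -1)
(314/p + 50)*300 = (314/(-1) + 50)*300 = (314*(-1) + 50)*300 = (-314 + 50)*300 = -264*300 = -79200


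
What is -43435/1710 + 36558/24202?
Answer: -98869969/4138542 ≈ -23.890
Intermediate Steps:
-43435/1710 + 36558/24202 = -43435*1/1710 + 36558*(1/24202) = -8687/342 + 18279/12101 = -98869969/4138542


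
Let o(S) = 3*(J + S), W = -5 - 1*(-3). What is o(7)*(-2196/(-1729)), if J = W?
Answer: 32940/1729 ≈ 19.051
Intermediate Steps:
W = -2 (W = -5 + 3 = -2)
J = -2
o(S) = -6 + 3*S (o(S) = 3*(-2 + S) = -6 + 3*S)
o(7)*(-2196/(-1729)) = (-6 + 3*7)*(-2196/(-1729)) = (-6 + 21)*(-2196*(-1/1729)) = 15*(2196/1729) = 32940/1729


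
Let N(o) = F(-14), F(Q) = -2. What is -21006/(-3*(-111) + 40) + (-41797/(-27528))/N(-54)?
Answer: -1172096617/20535888 ≈ -57.076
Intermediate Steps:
N(o) = -2
-21006/(-3*(-111) + 40) + (-41797/(-27528))/N(-54) = -21006/(-3*(-111) + 40) - 41797/(-27528)/(-2) = -21006/(333 + 40) - 41797*(-1/27528)*(-½) = -21006/373 + (41797/27528)*(-½) = -21006*1/373 - 41797/55056 = -21006/373 - 41797/55056 = -1172096617/20535888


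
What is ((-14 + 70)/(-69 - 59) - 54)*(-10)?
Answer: 4355/8 ≈ 544.38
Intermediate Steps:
((-14 + 70)/(-69 - 59) - 54)*(-10) = (56/(-128) - 54)*(-10) = (56*(-1/128) - 54)*(-10) = (-7/16 - 54)*(-10) = -871/16*(-10) = 4355/8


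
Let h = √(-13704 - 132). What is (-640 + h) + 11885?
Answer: 11245 + 2*I*√3459 ≈ 11245.0 + 117.63*I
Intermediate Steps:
h = 2*I*√3459 (h = √(-13836) = 2*I*√3459 ≈ 117.63*I)
(-640 + h) + 11885 = (-640 + 2*I*√3459) + 11885 = 11245 + 2*I*√3459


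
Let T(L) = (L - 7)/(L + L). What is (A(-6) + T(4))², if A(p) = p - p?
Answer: 9/64 ≈ 0.14063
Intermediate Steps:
A(p) = 0
T(L) = (-7 + L)/(2*L) (T(L) = (-7 + L)/((2*L)) = (-7 + L)*(1/(2*L)) = (-7 + L)/(2*L))
(A(-6) + T(4))² = (0 + (½)*(-7 + 4)/4)² = (0 + (½)*(¼)*(-3))² = (0 - 3/8)² = (-3/8)² = 9/64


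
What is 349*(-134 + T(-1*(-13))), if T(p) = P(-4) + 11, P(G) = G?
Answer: -44323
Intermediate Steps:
T(p) = 7 (T(p) = -4 + 11 = 7)
349*(-134 + T(-1*(-13))) = 349*(-134 + 7) = 349*(-127) = -44323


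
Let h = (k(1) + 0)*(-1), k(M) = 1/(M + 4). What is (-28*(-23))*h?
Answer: -644/5 ≈ -128.80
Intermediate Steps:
k(M) = 1/(4 + M)
h = -⅕ (h = (1/(4 + 1) + 0)*(-1) = (1/5 + 0)*(-1) = (⅕ + 0)*(-1) = (⅕)*(-1) = -⅕ ≈ -0.20000)
(-28*(-23))*h = -28*(-23)*(-⅕) = 644*(-⅕) = -644/5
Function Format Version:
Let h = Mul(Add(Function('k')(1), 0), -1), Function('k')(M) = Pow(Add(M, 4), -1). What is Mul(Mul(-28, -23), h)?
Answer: Rational(-644, 5) ≈ -128.80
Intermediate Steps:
Function('k')(M) = Pow(Add(4, M), -1)
h = Rational(-1, 5) (h = Mul(Add(Pow(Add(4, 1), -1), 0), -1) = Mul(Add(Pow(5, -1), 0), -1) = Mul(Add(Rational(1, 5), 0), -1) = Mul(Rational(1, 5), -1) = Rational(-1, 5) ≈ -0.20000)
Mul(Mul(-28, -23), h) = Mul(Mul(-28, -23), Rational(-1, 5)) = Mul(644, Rational(-1, 5)) = Rational(-644, 5)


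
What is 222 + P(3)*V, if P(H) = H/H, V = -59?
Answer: 163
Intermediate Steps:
P(H) = 1
222 + P(3)*V = 222 + 1*(-59) = 222 - 59 = 163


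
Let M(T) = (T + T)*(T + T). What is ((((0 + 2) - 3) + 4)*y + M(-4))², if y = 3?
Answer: 5329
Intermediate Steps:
M(T) = 4*T² (M(T) = (2*T)*(2*T) = 4*T²)
((((0 + 2) - 3) + 4)*y + M(-4))² = ((((0 + 2) - 3) + 4)*3 + 4*(-4)²)² = (((2 - 3) + 4)*3 + 4*16)² = ((-1 + 4)*3 + 64)² = (3*3 + 64)² = (9 + 64)² = 73² = 5329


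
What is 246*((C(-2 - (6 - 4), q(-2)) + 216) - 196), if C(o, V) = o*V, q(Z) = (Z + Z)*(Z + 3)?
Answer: 8856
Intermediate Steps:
q(Z) = 2*Z*(3 + Z) (q(Z) = (2*Z)*(3 + Z) = 2*Z*(3 + Z))
C(o, V) = V*o
246*((C(-2 - (6 - 4), q(-2)) + 216) - 196) = 246*(((2*(-2)*(3 - 2))*(-2 - (6 - 4)) + 216) - 196) = 246*(((2*(-2)*1)*(-2 - 2) + 216) - 196) = 246*((-4*(-2 - 1*2) + 216) - 196) = 246*((-4*(-2 - 2) + 216) - 196) = 246*((-4*(-4) + 216) - 196) = 246*((16 + 216) - 196) = 246*(232 - 196) = 246*36 = 8856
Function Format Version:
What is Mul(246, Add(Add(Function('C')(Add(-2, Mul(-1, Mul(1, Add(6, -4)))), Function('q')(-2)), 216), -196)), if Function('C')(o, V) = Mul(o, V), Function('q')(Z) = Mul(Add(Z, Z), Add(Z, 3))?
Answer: 8856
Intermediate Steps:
Function('q')(Z) = Mul(2, Z, Add(3, Z)) (Function('q')(Z) = Mul(Mul(2, Z), Add(3, Z)) = Mul(2, Z, Add(3, Z)))
Function('C')(o, V) = Mul(V, o)
Mul(246, Add(Add(Function('C')(Add(-2, Mul(-1, Mul(1, Add(6, -4)))), Function('q')(-2)), 216), -196)) = Mul(246, Add(Add(Mul(Mul(2, -2, Add(3, -2)), Add(-2, Mul(-1, Mul(1, Add(6, -4))))), 216), -196)) = Mul(246, Add(Add(Mul(Mul(2, -2, 1), Add(-2, Mul(-1, Mul(1, 2)))), 216), -196)) = Mul(246, Add(Add(Mul(-4, Add(-2, Mul(-1, 2))), 216), -196)) = Mul(246, Add(Add(Mul(-4, Add(-2, -2)), 216), -196)) = Mul(246, Add(Add(Mul(-4, -4), 216), -196)) = Mul(246, Add(Add(16, 216), -196)) = Mul(246, Add(232, -196)) = Mul(246, 36) = 8856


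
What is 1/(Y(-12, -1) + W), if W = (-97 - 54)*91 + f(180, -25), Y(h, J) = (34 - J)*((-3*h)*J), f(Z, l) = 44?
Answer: -1/14957 ≈ -6.6858e-5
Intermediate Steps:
Y(h, J) = -3*J*h*(34 - J) (Y(h, J) = (34 - J)*(-3*J*h) = -3*J*h*(34 - J))
W = -13697 (W = (-97 - 54)*91 + 44 = -151*91 + 44 = -13741 + 44 = -13697)
1/(Y(-12, -1) + W) = 1/(3*(-1)*(-12)*(-34 - 1) - 13697) = 1/(3*(-1)*(-12)*(-35) - 13697) = 1/(-1260 - 13697) = 1/(-14957) = -1/14957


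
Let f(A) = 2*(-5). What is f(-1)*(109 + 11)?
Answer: -1200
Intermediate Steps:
f(A) = -10
f(-1)*(109 + 11) = -10*(109 + 11) = -10*120 = -1200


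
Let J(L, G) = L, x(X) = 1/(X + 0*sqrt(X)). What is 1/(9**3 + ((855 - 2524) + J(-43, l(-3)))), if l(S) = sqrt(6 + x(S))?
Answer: -1/983 ≈ -0.0010173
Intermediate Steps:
x(X) = 1/X (x(X) = 1/(X + 0) = 1/X)
l(S) = sqrt(6 + 1/S)
1/(9**3 + ((855 - 2524) + J(-43, l(-3)))) = 1/(9**3 + ((855 - 2524) - 43)) = 1/(729 + (-1669 - 43)) = 1/(729 - 1712) = 1/(-983) = -1/983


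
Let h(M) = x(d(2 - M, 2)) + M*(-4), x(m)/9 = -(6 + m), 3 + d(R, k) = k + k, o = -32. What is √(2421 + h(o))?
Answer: √2486 ≈ 49.860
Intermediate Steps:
d(R, k) = -3 + 2*k (d(R, k) = -3 + (k + k) = -3 + 2*k)
x(m) = -54 - 9*m (x(m) = 9*(-(6 + m)) = 9*(-6 - m) = -54 - 9*m)
h(M) = -63 - 4*M (h(M) = (-54 - 9*(-3 + 2*2)) + M*(-4) = (-54 - 9*(-3 + 4)) - 4*M = (-54 - 9*1) - 4*M = (-54 - 9) - 4*M = -63 - 4*M)
√(2421 + h(o)) = √(2421 + (-63 - 4*(-32))) = √(2421 + (-63 + 128)) = √(2421 + 65) = √2486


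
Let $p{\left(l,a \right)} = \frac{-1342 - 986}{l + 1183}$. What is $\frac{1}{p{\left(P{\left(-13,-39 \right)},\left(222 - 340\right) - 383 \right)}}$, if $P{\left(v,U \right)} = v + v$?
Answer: $- \frac{1157}{2328} \approx -0.49699$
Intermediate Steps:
$P{\left(v,U \right)} = 2 v$
$p{\left(l,a \right)} = - \frac{2328}{1183 + l}$
$\frac{1}{p{\left(P{\left(-13,-39 \right)},\left(222 - 340\right) - 383 \right)}} = \frac{1}{\left(-2328\right) \frac{1}{1183 + 2 \left(-13\right)}} = \frac{1}{\left(-2328\right) \frac{1}{1183 - 26}} = \frac{1}{\left(-2328\right) \frac{1}{1157}} = \frac{1}{- \frac{2328}{1157}} = - \frac{1157}{2328}$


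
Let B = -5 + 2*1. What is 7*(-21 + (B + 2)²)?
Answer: -140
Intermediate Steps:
B = -3 (B = -5 + 2 = -3)
7*(-21 + (B + 2)²) = 7*(-21 + (-3 + 2)²) = 7*(-21 + (-1)²) = 7*(-21 + 1) = 7*(-20) = -140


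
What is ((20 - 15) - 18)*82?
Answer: -1066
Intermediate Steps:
((20 - 15) - 18)*82 = (5 - 18)*82 = -13*82 = -1066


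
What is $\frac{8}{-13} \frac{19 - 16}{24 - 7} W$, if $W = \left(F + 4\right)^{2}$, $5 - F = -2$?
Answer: $- \frac{2904}{221} \approx -13.14$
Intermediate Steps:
$F = 7$ ($F = 5 - -2 = 5 + 2 = 7$)
$W = 121$ ($W = \left(7 + 4\right)^{2} = 11^{2} = 121$)
$\frac{8}{-13} \frac{19 - 16}{24 - 7} W = \frac{8}{-13} \frac{19 - 16}{24 - 7} \cdot 121 = 8 \left(- \frac{1}{13}\right) \frac{3}{17} \cdot 121 = - \frac{8 \cdot 3 \cdot \frac{1}{17}}{13} \cdot 121 = \left(- \frac{8}{13}\right) \frac{3}{17} \cdot 121 = \left(- \frac{24}{221}\right) 121 = - \frac{2904}{221}$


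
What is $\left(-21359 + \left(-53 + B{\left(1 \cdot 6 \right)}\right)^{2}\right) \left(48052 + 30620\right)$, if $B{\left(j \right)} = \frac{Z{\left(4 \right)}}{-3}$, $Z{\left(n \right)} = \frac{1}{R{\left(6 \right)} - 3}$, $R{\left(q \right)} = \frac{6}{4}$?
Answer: $- \frac{39452801696}{27} \approx -1.4612 \cdot 10^{9}$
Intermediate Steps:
$R{\left(q \right)} = \frac{3}{2}$ ($R{\left(q \right)} = 6 \cdot \frac{1}{4} = \frac{3}{2}$)
$Z{\left(n \right)} = - \frac{2}{3}$ ($Z{\left(n \right)} = \frac{1}{\frac{3}{2} - 3} = \frac{1}{- \frac{3}{2}} = - \frac{2}{3}$)
$B{\left(j \right)} = \frac{2}{9}$ ($B{\left(j \right)} = - \frac{2}{3 \left(-3\right)} = \left(- \frac{2}{3}\right) \left(- \frac{1}{3}\right) = \frac{2}{9}$)
$\left(-21359 + \left(-53 + B{\left(1 \cdot 6 \right)}\right)^{2}\right) \left(48052 + 30620\right) = \left(-21359 + \left(-53 + \frac{2}{9}\right)^{2}\right) \left(48052 + 30620\right) = \left(-21359 + \left(- \frac{475}{9}\right)^{2}\right) 78672 = \left(-21359 + \frac{225625}{81}\right) 78672 = \left(- \frac{1504454}{81}\right) 78672 = - \frac{39452801696}{27}$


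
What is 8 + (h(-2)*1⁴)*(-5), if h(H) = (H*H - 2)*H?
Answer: 28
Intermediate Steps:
h(H) = H*(-2 + H²) (h(H) = (H² - 2)*H = (-2 + H²)*H = H*(-2 + H²))
8 + (h(-2)*1⁴)*(-5) = 8 + (-2*(-2 + (-2)²)*1⁴)*(-5) = 8 + (-2*(-2 + 4)*1)*(-5) = 8 + (-2*2*1)*(-5) = 8 - 4*1*(-5) = 8 - 4*(-5) = 8 + 20 = 28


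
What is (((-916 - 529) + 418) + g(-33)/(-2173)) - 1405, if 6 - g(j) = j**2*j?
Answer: -5320679/2173 ≈ -2448.5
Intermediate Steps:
g(j) = 6 - j**3 (g(j) = 6 - j**2*j = 6 - j**3)
(((-916 - 529) + 418) + g(-33)/(-2173)) - 1405 = (((-916 - 529) + 418) + (6 - 1*(-33)**3)/(-2173)) - 1405 = ((-1445 + 418) + (6 - 1*(-35937))*(-1/2173)) - 1405 = (-1027 + (6 + 35937)*(-1/2173)) - 1405 = (-1027 + 35943*(-1/2173)) - 1405 = (-1027 - 35943/2173) - 1405 = -2267614/2173 - 1405 = -5320679/2173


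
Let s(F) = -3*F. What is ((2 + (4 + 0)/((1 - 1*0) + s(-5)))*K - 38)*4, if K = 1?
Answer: -143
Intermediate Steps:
((2 + (4 + 0)/((1 - 1*0) + s(-5)))*K - 38)*4 = ((2 + (4 + 0)/((1 - 1*0) - 3*(-5)))*1 - 38)*4 = ((2 + 4/((1 + 0) + 15))*1 - 38)*4 = ((2 + 4/(1 + 15))*1 - 38)*4 = ((2 + 4/16)*1 - 38)*4 = ((2 + 4*(1/16))*1 - 38)*4 = ((2 + ¼)*1 - 38)*4 = ((9/4)*1 - 38)*4 = (9/4 - 38)*4 = -143/4*4 = -143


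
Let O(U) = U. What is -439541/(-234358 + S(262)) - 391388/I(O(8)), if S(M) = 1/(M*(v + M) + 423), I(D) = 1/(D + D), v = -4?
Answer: -99824555356457329/15940796801 ≈ -6.2622e+6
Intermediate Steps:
I(D) = 1/(2*D)
S(M) = 1/(423 + M*(-4 + M)) (S(M) = 1/(M*(-4 + M) + 423) = 1/(423 + M*(-4 + M)))
-439541/(-234358 + S(262)) - 391388/I(O(8)) = -439541/(-234358 + 1/(423 + 262² - 4*262)) - 391388/((½)/8) = -439541/(-234358 + 1/(423 + 68644 - 1048)) - 391388/((½)*(⅛)) = -439541/(-234358 + 1/68019) - 391388/1/16 = -439541/(-234358 + 1/68019) - 391388*16 = -439541/(-15940796801/68019) - 6262208 = -439541*(-68019/15940796801) - 6262208 = 29897139279/15940796801 - 6262208 = -99824555356457329/15940796801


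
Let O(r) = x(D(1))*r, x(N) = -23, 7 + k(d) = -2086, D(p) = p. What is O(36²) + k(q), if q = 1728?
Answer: -31901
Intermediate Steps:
k(d) = -2093 (k(d) = -7 - 2086 = -2093)
O(r) = -23*r
O(36²) + k(q) = -23*36² - 2093 = -23*1296 - 2093 = -29808 - 2093 = -31901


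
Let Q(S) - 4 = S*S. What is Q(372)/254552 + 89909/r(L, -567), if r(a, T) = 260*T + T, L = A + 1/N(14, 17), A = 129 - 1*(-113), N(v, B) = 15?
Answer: -601722703/9417596706 ≈ -0.063893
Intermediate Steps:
Q(S) = 4 + S² (Q(S) = 4 + S*S = 4 + S²)
A = 242 (A = 129 + 113 = 242)
L = 3631/15 (L = 242 + 1/15 = 3631/15 ≈ 242.07)
r(a, T) = 261*T
Q(372)/254552 + 89909/r(L, -567) = (4 + 372²)/254552 + 89909/((261*(-567))) = (4 + 138384)*(1/254552) + 89909/(-147987) = 138388*(1/254552) + 89909*(-1/147987) = 34597/63638 - 89909/147987 = -601722703/9417596706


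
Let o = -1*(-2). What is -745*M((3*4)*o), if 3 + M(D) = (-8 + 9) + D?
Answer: -16390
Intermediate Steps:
o = 2
M(D) = -2 + D (M(D) = -3 + ((-8 + 9) + D) = -3 + (1 + D) = -2 + D)
-745*M((3*4)*o) = -745*(-2 + (3*4)*2) = -745*(-2 + 12*2) = -745*(-2 + 24) = -745*22 = -16390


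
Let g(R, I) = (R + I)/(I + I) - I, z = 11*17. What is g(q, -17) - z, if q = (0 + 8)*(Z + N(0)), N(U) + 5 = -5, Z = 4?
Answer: -5715/34 ≈ -168.09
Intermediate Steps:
N(U) = -10 (N(U) = -5 - 5 = -10)
z = 187
q = -48 (q = (0 + 8)*(4 - 10) = 8*(-6) = -48)
g(R, I) = -I + (I + R)/(2*I) (g(R, I) = (I + R)/((2*I)) - I = (I + R)*(1/(2*I)) - I = (I + R)/(2*I) - I = -I + (I + R)/(2*I))
g(q, -17) - z = (½ - 1*(-17) + (½)*(-48)/(-17)) - 1*187 = (½ + 17 + (½)*(-48)*(-1/17)) - 187 = (½ + 17 + 24/17) - 187 = 643/34 - 187 = -5715/34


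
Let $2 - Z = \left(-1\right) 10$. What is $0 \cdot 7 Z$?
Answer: $0$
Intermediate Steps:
$Z = 12$ ($Z = 2 - \left(-1\right) 10 = 2 - -10 = 2 + 10 = 12$)
$0 \cdot 7 Z = 0 \cdot 7 \cdot 12 = 0 \cdot 12 = 0$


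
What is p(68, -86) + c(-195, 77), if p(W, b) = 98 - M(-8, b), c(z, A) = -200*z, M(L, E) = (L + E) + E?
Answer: 39278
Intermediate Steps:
M(L, E) = L + 2*E (M(L, E) = (E + L) + E = L + 2*E)
p(W, b) = 106 - 2*b (p(W, b) = 98 - (-8 + 2*b) = 98 + (8 - 2*b) = 106 - 2*b)
p(68, -86) + c(-195, 77) = (106 - 2*(-86)) - 200*(-195) = (106 + 172) + 39000 = 278 + 39000 = 39278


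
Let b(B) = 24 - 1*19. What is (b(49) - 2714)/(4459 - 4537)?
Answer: 903/26 ≈ 34.731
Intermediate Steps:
b(B) = 5 (b(B) = 24 - 19 = 5)
(b(49) - 2714)/(4459 - 4537) = (5 - 2714)/(4459 - 4537) = -2709/(-78) = -2709*(-1/78) = 903/26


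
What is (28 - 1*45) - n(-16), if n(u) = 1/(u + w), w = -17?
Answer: -560/33 ≈ -16.970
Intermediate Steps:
n(u) = 1/(-17 + u) (n(u) = 1/(u - 17) = 1/(-17 + u))
(28 - 1*45) - n(-16) = (28 - 1*45) - 1/(-17 - 16) = (28 - 45) - 1/(-33) = -17 - 1*(-1/33) = -17 + 1/33 = -560/33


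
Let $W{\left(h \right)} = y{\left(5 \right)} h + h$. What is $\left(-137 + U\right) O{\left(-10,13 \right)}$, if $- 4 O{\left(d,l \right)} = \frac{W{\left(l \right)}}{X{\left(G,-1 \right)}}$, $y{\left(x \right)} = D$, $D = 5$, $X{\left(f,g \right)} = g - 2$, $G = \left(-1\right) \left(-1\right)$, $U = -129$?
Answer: $-1729$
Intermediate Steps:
$G = 1$
$X{\left(f,g \right)} = -2 + g$
$y{\left(x \right)} = 5$
$W{\left(h \right)} = 6 h$ ($W{\left(h \right)} = 5 h + h = 6 h$)
$O{\left(d,l \right)} = \frac{l}{2}$ ($O{\left(d,l \right)} = - \frac{6 l \frac{1}{-2 - 1}}{4} = - \frac{6 l \frac{1}{-3}}{4} = - \frac{6 l \left(- \frac{1}{3}\right)}{4} = - \frac{\left(-2\right) l}{4} = \frac{l}{2}$)
$\left(-137 + U\right) O{\left(-10,13 \right)} = \left(-137 - 129\right) \frac{1}{2} \cdot 13 = \left(-266\right) \frac{13}{2} = -1729$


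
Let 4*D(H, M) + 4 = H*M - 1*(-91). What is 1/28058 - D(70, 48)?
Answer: -48357961/56116 ≈ -861.75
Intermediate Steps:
D(H, M) = 87/4 + H*M/4 (D(H, M) = -1 + (H*M - 1*(-91))/4 = -1 + (H*M + 91)/4 = -1 + (91 + H*M)/4 = -1 + (91/4 + H*M/4) = 87/4 + H*M/4)
1/28058 - D(70, 48) = 1/28058 - (87/4 + (¼)*70*48) = 1/28058 - (87/4 + 840) = 1/28058 - 1*3447/4 = 1/28058 - 3447/4 = -48357961/56116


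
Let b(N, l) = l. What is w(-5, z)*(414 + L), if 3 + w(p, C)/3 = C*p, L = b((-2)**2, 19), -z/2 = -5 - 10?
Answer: -198747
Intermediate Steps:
z = 30 (z = -2*(-5 - 10) = -2*(-15) = 30)
L = 19
w(p, C) = -9 + 3*C*p (w(p, C) = -9 + 3*(C*p) = -9 + 3*C*p)
w(-5, z)*(414 + L) = (-9 + 3*30*(-5))*(414 + 19) = (-9 - 450)*433 = -459*433 = -198747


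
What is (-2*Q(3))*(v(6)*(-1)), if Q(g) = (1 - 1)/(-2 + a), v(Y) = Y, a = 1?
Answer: 0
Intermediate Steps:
Q(g) = 0 (Q(g) = (1 - 1)/(-2 + 1) = 0/(-1) = 0*(-1) = 0)
(-2*Q(3))*(v(6)*(-1)) = (-2*0)*(6*(-1)) = 0*(-6) = 0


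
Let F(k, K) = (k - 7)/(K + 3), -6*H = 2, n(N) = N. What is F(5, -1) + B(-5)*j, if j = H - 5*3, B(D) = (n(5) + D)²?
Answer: -1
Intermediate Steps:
H = -⅓ (H = -⅙*2 = -⅓ ≈ -0.33333)
B(D) = (5 + D)²
F(k, K) = (-7 + k)/(3 + K)
j = -46/3 (j = -⅓ - 5*3 = -⅓ - 15 = -46/3 ≈ -15.333)
F(5, -1) + B(-5)*j = (-7 + 5)/(3 - 1) + (5 - 5)²*(-46/3) = -2/2 + 0²*(-46/3) = (½)*(-2) + 0*(-46/3) = -1 + 0 = -1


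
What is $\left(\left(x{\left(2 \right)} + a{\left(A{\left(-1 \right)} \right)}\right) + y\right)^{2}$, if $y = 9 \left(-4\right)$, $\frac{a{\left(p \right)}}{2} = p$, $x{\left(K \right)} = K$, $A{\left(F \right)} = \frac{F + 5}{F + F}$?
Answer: $1444$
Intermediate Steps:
$A{\left(F \right)} = \frac{5 + F}{2 F}$
$a{\left(p \right)} = 2 p$
$y = -36$
$\left(\left(x{\left(2 \right)} + a{\left(A{\left(-1 \right)} \right)}\right) + y\right)^{2} = \left(\left(2 + 2 \frac{5 - 1}{2 \left(-1\right)}\right) - 36\right)^{2} = \left(\left(2 + 2 \cdot \frac{1}{2} \left(-1\right) 4\right) - 36\right)^{2} = \left(\left(2 + 2 \left(-2\right)\right) - 36\right)^{2} = \left(\left(2 - 4\right) - 36\right)^{2} = \left(-2 - 36\right)^{2} = \left(-38\right)^{2} = 1444$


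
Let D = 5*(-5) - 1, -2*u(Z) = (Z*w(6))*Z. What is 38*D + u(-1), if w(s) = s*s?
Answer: -1006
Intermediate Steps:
w(s) = s²
u(Z) = -18*Z² (u(Z) = -Z*6²*Z/2 = -Z*36*Z/2 = -36*Z*Z/2 = -18*Z²)
D = -26 (D = -25 - 1 = -26)
38*D + u(-1) = 38*(-26) - 18*(-1)² = -988 - 18*1 = -988 - 18 = -1006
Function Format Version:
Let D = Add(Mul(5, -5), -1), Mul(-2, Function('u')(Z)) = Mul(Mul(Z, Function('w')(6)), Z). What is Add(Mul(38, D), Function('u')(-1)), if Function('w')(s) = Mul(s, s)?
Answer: -1006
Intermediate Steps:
Function('w')(s) = Pow(s, 2)
Function('u')(Z) = Mul(-18, Pow(Z, 2)) (Function('u')(Z) = Mul(Rational(-1, 2), Mul(Mul(Z, Pow(6, 2)), Z)) = Mul(Rational(-1, 2), Mul(Mul(Z, 36), Z)) = Mul(Rational(-1, 2), Mul(Mul(36, Z), Z)) = Mul(Rational(-1, 2), Mul(36, Pow(Z, 2))) = Mul(-18, Pow(Z, 2)))
D = -26 (D = Add(-25, -1) = -26)
Add(Mul(38, D), Function('u')(-1)) = Add(Mul(38, -26), Mul(-18, Pow(-1, 2))) = Add(-988, Mul(-18, 1)) = Add(-988, -18) = -1006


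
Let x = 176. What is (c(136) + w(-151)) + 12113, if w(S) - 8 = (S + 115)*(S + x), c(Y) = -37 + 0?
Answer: 11184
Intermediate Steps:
c(Y) = -37
w(S) = 8 + (115 + S)*(176 + S) (w(S) = 8 + (S + 115)*(S + 176) = 8 + (115 + S)*(176 + S))
(c(136) + w(-151)) + 12113 = (-37 + (20248 + (-151)² + 291*(-151))) + 12113 = (-37 + (20248 + 22801 - 43941)) + 12113 = (-37 - 892) + 12113 = -929 + 12113 = 11184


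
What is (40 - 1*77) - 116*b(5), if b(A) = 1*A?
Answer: -617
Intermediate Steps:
b(A) = A
(40 - 1*77) - 116*b(5) = (40 - 1*77) - 116*5 = (40 - 77) - 580 = -37 - 580 = -617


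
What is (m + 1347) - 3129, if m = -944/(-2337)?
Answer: -4163590/2337 ≈ -1781.6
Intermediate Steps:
m = 944/2337 (m = -944*(-1/2337) = 944/2337 ≈ 0.40394)
(m + 1347) - 3129 = (944/2337 + 1347) - 3129 = 3148883/2337 - 3129 = -4163590/2337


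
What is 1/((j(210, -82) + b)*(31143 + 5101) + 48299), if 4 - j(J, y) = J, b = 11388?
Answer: 1/405328707 ≈ 2.4671e-9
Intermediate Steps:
j(J, y) = 4 - J
1/((j(210, -82) + b)*(31143 + 5101) + 48299) = 1/(((4 - 1*210) + 11388)*(31143 + 5101) + 48299) = 1/(((4 - 210) + 11388)*36244 + 48299) = 1/((-206 + 11388)*36244 + 48299) = 1/(11182*36244 + 48299) = 1/(405280408 + 48299) = 1/405328707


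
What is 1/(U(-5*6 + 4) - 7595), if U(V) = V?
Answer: -1/7621 ≈ -0.00013122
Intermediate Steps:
1/(U(-5*6 + 4) - 7595) = 1/((-5*6 + 4) - 7595) = 1/((-30 + 4) - 7595) = 1/(-26 - 7595) = 1/(-7621) = -1/7621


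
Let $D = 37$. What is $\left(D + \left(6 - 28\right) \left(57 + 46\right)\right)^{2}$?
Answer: $4968441$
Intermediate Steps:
$\left(D + \left(6 - 28\right) \left(57 + 46\right)\right)^{2} = \left(37 + \left(6 - 28\right) \left(57 + 46\right)\right)^{2} = \left(37 - 2266\right)^{2} = \left(-2229\right)^{2} = 4968441$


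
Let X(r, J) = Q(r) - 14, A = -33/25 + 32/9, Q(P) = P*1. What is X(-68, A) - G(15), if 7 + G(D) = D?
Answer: -90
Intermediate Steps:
G(D) = -7 + D
Q(P) = P
A = 503/225 (A = -33*1/25 + 32*(1/9) = -33/25 + 32/9 = 503/225 ≈ 2.2356)
X(r, J) = -14 + r (X(r, J) = r - 14 = -14 + r)
X(-68, A) - G(15) = (-14 - 68) - (-7 + 15) = -82 - 1*8 = -82 - 8 = -90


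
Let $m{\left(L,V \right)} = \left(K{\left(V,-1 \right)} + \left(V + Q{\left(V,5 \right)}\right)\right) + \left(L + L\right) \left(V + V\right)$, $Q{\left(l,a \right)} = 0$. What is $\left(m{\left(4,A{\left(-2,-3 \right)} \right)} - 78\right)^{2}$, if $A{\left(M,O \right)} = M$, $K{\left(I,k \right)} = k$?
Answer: $12769$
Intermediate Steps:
$m{\left(L,V \right)} = -1 + V + 4 L V$ ($m{\left(L,V \right)} = \left(-1 + \left(V + 0\right)\right) + \left(L + L\right) \left(V + V\right) = \left(-1 + V\right) + 2 L 2 V = \left(-1 + V\right) + 4 L V = -1 + V + 4 L V$)
$\left(m{\left(4,A{\left(-2,-3 \right)} \right)} - 78\right)^{2} = \left(\left(-1 - 2 + 4 \cdot 4 \left(-2\right)\right) - 78\right)^{2} = \left(\left(-1 - 2 - 32\right) - 78\right)^{2} = \left(-35 - 78\right)^{2} = \left(-113\right)^{2} = 12769$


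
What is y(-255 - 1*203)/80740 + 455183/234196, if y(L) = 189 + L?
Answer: 4586059587/2363623130 ≈ 1.9403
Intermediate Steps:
y(-255 - 1*203)/80740 + 455183/234196 = (189 + (-255 - 1*203))/80740 + 455183/234196 = (189 + (-255 - 203))*(1/80740) + 455183*(1/234196) = (189 - 458)*(1/80740) + 455183/234196 = -269*1/80740 + 455183/234196 = -269/80740 + 455183/234196 = 4586059587/2363623130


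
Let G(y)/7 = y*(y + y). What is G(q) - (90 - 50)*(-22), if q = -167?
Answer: 391326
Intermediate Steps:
G(y) = 14*y² (G(y) = 7*(y*(y + y)) = 7*(y*(2*y)) = 7*(2*y²) = 14*y²)
G(q) - (90 - 50)*(-22) = 14*(-167)² - (90 - 50)*(-22) = 14*27889 - 40*(-22) = 390446 - 1*(-880) = 390446 + 880 = 391326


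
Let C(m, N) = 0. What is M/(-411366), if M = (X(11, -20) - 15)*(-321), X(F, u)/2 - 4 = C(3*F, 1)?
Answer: -749/137122 ≈ -0.0054623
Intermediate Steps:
X(F, u) = 8 (X(F, u) = 8 + 2*0 = 8 + 0 = 8)
M = 2247 (M = (8 - 15)*(-321) = -7*(-321) = 2247)
M/(-411366) = 2247/(-411366) = 2247*(-1/411366) = -749/137122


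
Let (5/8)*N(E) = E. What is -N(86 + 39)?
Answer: -200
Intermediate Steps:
N(E) = 8*E/5
-N(86 + 39) = -8*(86 + 39)/5 = -8*125/5 = -1*200 = -200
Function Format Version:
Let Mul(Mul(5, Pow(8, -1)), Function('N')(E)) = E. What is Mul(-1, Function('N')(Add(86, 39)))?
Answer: -200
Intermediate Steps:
Function('N')(E) = Mul(Rational(8, 5), E)
Mul(-1, Function('N')(Add(86, 39))) = Mul(-1, Mul(Rational(8, 5), Add(86, 39))) = Mul(-1, Mul(Rational(8, 5), 125)) = Mul(-1, 200) = -200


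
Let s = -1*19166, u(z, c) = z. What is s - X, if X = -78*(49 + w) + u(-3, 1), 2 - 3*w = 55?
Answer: -16719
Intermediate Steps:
w = -53/3 (w = ⅔ - ⅓*55 = ⅔ - 55/3 = -53/3 ≈ -17.667)
s = -19166
X = -2447 (X = -78*(49 - 53/3) - 3 = -78*94/3 - 3 = -2444 - 3 = -2447)
s - X = -19166 - 1*(-2447) = -19166 + 2447 = -16719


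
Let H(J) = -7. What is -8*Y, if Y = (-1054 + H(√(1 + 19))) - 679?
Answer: 13920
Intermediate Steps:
Y = -1740 (Y = (-1054 - 7) - 679 = -1061 - 679 = -1740)
-8*Y = -8*(-1740) = 13920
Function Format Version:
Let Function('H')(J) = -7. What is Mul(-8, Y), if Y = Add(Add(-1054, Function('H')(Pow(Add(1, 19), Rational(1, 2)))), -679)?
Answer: 13920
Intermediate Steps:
Y = -1740 (Y = Add(Add(-1054, -7), -679) = Add(-1061, -679) = -1740)
Mul(-8, Y) = Mul(-8, -1740) = 13920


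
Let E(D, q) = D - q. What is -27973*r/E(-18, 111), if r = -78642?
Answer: -733284222/43 ≈ -1.7053e+7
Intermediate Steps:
-27973*r/E(-18, 111) = -27973*(-78642/(-18 - 1*111)) = -27973*(-78642/(-18 - 111)) = -27973/((-129*(-1/78642))) = -27973/43/26214 = -27973*26214/43 = -733284222/43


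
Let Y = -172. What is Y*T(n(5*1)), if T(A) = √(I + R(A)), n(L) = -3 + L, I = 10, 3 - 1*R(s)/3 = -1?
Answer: -172*√22 ≈ -806.75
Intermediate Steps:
R(s) = 12 (R(s) = 9 - 3*(-1) = 9 + 3 = 12)
T(A) = √22 (T(A) = √(10 + 12) = √22)
Y*T(n(5*1)) = -172*√22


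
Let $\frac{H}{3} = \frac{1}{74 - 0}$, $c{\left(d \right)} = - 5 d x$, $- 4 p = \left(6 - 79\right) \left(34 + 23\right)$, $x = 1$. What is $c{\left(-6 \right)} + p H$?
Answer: $\frac{21363}{296} \approx 72.172$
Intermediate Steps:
$p = \frac{4161}{4}$ ($p = - \frac{\left(6 - 79\right) \left(34 + 23\right)}{4} = - \frac{\left(-73\right) 57}{4} = \left(- \frac{1}{4}\right) \left(-4161\right) = \frac{4161}{4} \approx 1040.3$)
$c{\left(d \right)} = - 5 d$ ($c{\left(d \right)} = - 5 d 1 = - 5 d$)
$H = \frac{3}{74}$ ($H = \frac{3}{74 - 0} = \frac{3}{74 + 0} = \frac{3}{74} \approx 0.040541$)
$c{\left(-6 \right)} + p H = \left(-5\right) \left(-6\right) + \frac{4161}{4} \cdot \frac{3}{74} = 30 + \frac{12483}{296} = \frac{21363}{296}$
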